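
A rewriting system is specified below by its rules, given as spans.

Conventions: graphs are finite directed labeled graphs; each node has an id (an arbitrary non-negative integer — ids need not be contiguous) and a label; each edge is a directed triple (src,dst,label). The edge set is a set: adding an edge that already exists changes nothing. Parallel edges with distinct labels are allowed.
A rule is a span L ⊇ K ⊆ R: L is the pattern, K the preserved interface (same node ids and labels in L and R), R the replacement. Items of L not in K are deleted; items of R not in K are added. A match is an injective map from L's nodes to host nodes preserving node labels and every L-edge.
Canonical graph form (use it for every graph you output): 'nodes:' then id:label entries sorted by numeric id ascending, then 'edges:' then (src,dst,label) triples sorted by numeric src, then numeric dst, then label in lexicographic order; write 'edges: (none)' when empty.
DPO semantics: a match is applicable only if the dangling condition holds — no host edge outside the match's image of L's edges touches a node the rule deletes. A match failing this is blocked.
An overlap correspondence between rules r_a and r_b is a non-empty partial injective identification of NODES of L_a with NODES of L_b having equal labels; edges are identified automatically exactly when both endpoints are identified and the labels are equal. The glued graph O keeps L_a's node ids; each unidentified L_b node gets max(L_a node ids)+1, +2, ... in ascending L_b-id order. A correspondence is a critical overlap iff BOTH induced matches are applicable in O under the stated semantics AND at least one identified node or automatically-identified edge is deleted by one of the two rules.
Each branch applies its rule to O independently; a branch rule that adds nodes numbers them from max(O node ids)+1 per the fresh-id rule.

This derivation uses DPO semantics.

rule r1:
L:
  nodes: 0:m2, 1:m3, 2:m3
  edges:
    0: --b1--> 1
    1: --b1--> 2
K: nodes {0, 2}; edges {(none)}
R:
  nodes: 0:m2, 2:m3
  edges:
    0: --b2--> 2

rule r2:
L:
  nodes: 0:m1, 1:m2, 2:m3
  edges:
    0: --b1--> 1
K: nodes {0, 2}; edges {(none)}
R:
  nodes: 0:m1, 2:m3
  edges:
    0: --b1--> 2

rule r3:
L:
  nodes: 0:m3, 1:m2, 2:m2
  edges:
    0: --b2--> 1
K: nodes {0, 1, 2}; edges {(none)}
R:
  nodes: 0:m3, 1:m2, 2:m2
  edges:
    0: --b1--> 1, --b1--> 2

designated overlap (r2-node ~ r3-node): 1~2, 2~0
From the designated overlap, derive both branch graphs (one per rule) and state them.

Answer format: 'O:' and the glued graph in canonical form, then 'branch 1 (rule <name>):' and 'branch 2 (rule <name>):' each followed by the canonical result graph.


O:
nodes: 0:m1, 1:m2, 2:m3, 3:m2
edges: (0,1,b1); (2,3,b2)
branch 1 (rule r2):
nodes: 0:m1, 2:m3, 3:m2
edges: (0,2,b1); (2,3,b2)
branch 2 (rule r3):
nodes: 0:m1, 1:m2, 2:m3, 3:m2
edges: (0,1,b1); (2,1,b1); (2,3,b1)


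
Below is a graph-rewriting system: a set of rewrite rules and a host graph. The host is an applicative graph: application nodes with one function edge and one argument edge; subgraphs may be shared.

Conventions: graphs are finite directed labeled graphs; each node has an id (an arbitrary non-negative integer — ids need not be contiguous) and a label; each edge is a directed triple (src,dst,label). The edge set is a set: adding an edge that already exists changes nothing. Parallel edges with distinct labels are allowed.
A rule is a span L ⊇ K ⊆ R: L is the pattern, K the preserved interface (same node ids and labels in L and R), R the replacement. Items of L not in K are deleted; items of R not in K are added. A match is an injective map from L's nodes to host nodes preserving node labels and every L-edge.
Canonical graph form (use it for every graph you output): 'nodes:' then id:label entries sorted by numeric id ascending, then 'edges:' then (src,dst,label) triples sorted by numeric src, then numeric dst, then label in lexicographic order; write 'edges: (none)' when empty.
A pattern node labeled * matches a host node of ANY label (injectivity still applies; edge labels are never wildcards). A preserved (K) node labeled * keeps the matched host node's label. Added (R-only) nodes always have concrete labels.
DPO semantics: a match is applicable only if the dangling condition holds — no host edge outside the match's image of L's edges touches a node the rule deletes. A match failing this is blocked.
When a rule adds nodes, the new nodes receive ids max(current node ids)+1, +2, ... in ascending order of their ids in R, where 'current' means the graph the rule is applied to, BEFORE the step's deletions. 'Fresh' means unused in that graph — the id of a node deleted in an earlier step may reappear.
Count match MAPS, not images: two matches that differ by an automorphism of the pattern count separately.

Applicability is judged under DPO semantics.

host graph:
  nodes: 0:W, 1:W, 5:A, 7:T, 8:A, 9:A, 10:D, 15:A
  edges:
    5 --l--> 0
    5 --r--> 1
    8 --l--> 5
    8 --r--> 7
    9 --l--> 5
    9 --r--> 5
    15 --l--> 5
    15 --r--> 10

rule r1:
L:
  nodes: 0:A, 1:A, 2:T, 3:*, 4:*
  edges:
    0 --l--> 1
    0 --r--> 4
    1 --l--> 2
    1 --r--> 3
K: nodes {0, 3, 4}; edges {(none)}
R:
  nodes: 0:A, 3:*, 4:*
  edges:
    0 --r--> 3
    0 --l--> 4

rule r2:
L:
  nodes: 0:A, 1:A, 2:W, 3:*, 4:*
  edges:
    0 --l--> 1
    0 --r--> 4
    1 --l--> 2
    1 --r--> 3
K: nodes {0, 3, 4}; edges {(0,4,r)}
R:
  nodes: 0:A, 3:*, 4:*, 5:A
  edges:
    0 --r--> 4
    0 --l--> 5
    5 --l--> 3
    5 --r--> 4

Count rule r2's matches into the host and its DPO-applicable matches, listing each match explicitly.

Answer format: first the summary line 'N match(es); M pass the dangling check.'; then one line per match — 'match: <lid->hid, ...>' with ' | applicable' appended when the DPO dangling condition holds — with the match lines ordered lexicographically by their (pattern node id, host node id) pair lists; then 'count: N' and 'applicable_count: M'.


2 match(es); 0 pass the dangling check.
match: 0->8, 1->5, 2->0, 3->1, 4->7
match: 0->15, 1->5, 2->0, 3->1, 4->10
count: 2
applicable_count: 0


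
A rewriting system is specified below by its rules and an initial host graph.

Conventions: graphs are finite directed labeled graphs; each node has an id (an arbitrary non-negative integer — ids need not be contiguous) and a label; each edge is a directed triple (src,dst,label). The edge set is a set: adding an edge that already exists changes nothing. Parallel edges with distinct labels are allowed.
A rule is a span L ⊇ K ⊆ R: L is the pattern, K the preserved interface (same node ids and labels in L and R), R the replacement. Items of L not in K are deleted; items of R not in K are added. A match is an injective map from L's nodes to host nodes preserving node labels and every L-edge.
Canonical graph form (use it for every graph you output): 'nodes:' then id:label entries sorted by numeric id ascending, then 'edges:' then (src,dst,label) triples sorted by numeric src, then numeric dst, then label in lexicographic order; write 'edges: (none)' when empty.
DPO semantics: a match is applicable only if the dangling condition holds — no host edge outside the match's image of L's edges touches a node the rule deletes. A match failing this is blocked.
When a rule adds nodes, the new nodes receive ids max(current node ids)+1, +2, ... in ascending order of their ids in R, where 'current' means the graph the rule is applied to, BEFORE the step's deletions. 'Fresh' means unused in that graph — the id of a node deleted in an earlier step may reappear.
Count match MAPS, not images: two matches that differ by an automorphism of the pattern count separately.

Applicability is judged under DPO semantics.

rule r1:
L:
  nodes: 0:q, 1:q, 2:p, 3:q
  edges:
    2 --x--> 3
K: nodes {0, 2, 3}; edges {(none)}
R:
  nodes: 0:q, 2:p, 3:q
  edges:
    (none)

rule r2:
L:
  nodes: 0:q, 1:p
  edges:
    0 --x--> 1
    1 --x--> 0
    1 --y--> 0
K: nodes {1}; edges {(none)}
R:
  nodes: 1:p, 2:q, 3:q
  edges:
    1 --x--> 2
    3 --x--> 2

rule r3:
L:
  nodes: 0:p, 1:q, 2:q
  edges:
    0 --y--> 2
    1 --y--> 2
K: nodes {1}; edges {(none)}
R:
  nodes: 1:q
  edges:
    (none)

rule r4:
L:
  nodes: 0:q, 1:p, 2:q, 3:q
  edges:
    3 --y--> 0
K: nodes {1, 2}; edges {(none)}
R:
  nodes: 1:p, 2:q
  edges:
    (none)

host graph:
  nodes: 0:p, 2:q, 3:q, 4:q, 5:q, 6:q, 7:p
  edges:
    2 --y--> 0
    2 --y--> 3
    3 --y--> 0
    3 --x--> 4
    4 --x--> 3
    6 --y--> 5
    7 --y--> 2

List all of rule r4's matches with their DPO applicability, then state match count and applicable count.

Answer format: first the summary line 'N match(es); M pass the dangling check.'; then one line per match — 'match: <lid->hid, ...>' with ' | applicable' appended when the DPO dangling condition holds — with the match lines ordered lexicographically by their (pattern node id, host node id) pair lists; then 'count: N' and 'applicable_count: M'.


12 match(es); 6 pass the dangling check.
match: 0->3, 1->0, 2->4, 3->2
match: 0->3, 1->0, 2->5, 3->2
match: 0->3, 1->0, 2->6, 3->2
match: 0->3, 1->7, 2->4, 3->2
match: 0->3, 1->7, 2->5, 3->2
match: 0->3, 1->7, 2->6, 3->2
match: 0->5, 1->0, 2->2, 3->6 | applicable
match: 0->5, 1->0, 2->3, 3->6 | applicable
match: 0->5, 1->0, 2->4, 3->6 | applicable
match: 0->5, 1->7, 2->2, 3->6 | applicable
match: 0->5, 1->7, 2->3, 3->6 | applicable
match: 0->5, 1->7, 2->4, 3->6 | applicable
count: 12
applicable_count: 6


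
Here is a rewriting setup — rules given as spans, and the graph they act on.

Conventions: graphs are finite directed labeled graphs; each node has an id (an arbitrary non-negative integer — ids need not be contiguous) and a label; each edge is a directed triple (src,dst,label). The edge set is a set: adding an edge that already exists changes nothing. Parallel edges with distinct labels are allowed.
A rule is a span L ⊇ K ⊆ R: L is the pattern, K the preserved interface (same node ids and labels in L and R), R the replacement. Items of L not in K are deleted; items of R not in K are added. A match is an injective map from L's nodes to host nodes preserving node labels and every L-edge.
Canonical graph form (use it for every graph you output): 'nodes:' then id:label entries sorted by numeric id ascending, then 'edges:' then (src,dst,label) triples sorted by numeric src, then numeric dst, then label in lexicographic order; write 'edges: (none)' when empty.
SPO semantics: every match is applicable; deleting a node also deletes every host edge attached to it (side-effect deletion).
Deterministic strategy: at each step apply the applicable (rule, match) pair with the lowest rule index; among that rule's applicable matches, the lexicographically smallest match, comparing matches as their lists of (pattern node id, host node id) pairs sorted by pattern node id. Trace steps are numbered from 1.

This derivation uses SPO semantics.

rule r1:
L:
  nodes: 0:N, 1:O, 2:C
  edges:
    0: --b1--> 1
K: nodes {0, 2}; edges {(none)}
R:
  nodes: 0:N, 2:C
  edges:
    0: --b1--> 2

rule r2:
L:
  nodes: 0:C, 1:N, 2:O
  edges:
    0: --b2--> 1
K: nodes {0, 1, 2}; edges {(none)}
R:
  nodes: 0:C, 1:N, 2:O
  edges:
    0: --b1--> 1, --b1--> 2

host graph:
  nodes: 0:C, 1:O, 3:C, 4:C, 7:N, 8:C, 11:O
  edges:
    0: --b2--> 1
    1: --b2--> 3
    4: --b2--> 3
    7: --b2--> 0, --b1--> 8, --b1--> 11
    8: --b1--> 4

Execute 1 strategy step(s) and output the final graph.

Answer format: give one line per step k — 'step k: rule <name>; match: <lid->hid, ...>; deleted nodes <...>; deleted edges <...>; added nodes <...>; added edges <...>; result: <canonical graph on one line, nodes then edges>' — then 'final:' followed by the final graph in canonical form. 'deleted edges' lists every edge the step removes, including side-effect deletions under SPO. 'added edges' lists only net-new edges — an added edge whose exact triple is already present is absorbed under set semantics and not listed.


step 1: rule r1; match: 0->7, 1->11, 2->0; deleted nodes 11; deleted edges (7,11,b1); added nodes (none); added edges (7,0,b1); result: nodes: 0:C, 1:O, 3:C, 4:C, 7:N, 8:C edges: (0,1,b2); (1,3,b2); (4,3,b2); (7,0,b1); (7,0,b2); (7,8,b1); (8,4,b1)
final:
nodes: 0:C, 1:O, 3:C, 4:C, 7:N, 8:C
edges: (0,1,b2); (1,3,b2); (4,3,b2); (7,0,b1); (7,0,b2); (7,8,b1); (8,4,b1)


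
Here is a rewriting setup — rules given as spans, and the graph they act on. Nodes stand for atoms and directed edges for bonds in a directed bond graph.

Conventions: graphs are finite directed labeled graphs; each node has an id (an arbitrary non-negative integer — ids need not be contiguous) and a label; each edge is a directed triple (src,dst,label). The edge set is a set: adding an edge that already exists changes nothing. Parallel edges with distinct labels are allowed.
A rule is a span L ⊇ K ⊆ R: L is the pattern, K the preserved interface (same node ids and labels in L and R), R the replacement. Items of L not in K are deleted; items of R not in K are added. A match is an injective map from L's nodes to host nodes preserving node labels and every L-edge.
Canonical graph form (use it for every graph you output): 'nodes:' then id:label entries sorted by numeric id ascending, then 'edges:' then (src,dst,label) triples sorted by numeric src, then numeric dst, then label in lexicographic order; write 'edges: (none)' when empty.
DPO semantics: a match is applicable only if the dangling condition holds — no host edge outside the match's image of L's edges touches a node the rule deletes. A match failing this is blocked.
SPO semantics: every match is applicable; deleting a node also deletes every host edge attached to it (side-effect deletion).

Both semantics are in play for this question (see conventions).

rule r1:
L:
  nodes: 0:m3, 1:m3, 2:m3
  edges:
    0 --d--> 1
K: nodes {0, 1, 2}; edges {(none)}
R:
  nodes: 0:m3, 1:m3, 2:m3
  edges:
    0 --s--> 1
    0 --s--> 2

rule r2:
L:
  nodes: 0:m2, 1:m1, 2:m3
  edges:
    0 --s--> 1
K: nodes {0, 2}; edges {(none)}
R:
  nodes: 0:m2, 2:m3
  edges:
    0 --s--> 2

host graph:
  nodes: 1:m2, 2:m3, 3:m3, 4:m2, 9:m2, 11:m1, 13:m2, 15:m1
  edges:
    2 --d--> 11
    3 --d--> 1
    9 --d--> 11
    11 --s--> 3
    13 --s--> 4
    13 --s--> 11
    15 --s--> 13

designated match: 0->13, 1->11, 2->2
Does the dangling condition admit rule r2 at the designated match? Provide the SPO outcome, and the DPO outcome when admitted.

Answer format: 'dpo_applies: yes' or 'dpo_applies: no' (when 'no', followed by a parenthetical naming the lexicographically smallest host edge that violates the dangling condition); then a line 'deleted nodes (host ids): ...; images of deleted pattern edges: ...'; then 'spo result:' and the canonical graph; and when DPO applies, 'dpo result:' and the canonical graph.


dpo_applies: no
(the rule deletes node 11, which keeps host edge (2,11,d) outside the match image — the dangling condition fails, DPO blocks; SPO proceeds and side-deletes such edges)
deleted nodes (host ids): 11; images of deleted pattern edges: (13,11,s)
spo result:
nodes: 1:m2, 2:m3, 3:m3, 4:m2, 9:m2, 13:m2, 15:m1
edges: (3,1,d); (13,2,s); (13,4,s); (15,13,s)


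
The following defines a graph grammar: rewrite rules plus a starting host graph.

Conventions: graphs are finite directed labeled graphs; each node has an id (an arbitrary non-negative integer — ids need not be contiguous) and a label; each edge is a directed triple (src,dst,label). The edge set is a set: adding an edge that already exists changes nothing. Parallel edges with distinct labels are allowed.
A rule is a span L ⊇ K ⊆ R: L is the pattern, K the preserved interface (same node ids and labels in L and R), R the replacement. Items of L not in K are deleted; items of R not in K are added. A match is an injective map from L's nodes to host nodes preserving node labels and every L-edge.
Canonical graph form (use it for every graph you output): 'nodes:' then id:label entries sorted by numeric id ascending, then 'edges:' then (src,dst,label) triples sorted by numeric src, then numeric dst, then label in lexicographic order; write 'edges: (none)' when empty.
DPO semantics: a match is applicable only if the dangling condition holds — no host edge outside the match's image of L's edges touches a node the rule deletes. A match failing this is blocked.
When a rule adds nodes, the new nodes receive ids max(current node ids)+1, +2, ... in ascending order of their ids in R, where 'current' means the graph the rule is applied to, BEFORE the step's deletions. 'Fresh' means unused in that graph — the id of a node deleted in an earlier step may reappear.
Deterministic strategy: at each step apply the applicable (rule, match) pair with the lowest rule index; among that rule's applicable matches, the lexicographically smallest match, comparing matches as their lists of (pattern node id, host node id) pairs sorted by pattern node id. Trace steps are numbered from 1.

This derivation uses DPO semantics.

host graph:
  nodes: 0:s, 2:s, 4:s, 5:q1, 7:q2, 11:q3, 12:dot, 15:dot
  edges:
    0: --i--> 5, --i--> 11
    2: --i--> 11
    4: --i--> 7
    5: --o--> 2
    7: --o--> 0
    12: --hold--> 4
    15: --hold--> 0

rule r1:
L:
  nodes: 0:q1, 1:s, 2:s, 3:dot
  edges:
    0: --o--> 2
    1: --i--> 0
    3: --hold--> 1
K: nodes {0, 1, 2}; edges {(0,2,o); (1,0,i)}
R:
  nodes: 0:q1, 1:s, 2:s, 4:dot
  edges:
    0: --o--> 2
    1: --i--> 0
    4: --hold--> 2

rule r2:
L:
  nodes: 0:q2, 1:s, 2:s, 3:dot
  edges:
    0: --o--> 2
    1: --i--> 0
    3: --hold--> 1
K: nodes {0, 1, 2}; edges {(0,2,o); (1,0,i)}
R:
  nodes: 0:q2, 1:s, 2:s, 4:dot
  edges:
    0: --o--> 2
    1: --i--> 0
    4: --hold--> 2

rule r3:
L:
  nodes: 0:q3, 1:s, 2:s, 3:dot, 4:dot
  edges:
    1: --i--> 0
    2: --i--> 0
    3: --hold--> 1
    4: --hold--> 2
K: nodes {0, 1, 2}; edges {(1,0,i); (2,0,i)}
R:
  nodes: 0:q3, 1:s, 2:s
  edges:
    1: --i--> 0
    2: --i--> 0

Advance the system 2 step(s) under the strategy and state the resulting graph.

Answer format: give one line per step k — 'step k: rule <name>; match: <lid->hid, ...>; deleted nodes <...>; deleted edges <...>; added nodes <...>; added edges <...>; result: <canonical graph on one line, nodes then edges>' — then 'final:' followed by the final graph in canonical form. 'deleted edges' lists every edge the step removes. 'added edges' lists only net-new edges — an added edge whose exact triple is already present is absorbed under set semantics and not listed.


step 1: rule r1; match: 0->5, 1->0, 2->2, 3->15; deleted nodes 15; deleted edges (15,0,hold); added nodes 16; added edges (16,2,hold); result: nodes: 0:s, 2:s, 4:s, 5:q1, 7:q2, 11:q3, 12:dot, 16:dot edges: (0,5,i); (0,11,i); (2,11,i); (4,7,i); (5,2,o); (7,0,o); (12,4,hold); (16,2,hold)
step 2: rule r2; match: 0->7, 1->4, 2->0, 3->12; deleted nodes 12; deleted edges (12,4,hold); added nodes 17; added edges (17,0,hold); result: nodes: 0:s, 2:s, 4:s, 5:q1, 7:q2, 11:q3, 16:dot, 17:dot edges: (0,5,i); (0,11,i); (2,11,i); (4,7,i); (5,2,o); (7,0,o); (16,2,hold); (17,0,hold)
final:
nodes: 0:s, 2:s, 4:s, 5:q1, 7:q2, 11:q3, 16:dot, 17:dot
edges: (0,5,i); (0,11,i); (2,11,i); (4,7,i); (5,2,o); (7,0,o); (16,2,hold); (17,0,hold)


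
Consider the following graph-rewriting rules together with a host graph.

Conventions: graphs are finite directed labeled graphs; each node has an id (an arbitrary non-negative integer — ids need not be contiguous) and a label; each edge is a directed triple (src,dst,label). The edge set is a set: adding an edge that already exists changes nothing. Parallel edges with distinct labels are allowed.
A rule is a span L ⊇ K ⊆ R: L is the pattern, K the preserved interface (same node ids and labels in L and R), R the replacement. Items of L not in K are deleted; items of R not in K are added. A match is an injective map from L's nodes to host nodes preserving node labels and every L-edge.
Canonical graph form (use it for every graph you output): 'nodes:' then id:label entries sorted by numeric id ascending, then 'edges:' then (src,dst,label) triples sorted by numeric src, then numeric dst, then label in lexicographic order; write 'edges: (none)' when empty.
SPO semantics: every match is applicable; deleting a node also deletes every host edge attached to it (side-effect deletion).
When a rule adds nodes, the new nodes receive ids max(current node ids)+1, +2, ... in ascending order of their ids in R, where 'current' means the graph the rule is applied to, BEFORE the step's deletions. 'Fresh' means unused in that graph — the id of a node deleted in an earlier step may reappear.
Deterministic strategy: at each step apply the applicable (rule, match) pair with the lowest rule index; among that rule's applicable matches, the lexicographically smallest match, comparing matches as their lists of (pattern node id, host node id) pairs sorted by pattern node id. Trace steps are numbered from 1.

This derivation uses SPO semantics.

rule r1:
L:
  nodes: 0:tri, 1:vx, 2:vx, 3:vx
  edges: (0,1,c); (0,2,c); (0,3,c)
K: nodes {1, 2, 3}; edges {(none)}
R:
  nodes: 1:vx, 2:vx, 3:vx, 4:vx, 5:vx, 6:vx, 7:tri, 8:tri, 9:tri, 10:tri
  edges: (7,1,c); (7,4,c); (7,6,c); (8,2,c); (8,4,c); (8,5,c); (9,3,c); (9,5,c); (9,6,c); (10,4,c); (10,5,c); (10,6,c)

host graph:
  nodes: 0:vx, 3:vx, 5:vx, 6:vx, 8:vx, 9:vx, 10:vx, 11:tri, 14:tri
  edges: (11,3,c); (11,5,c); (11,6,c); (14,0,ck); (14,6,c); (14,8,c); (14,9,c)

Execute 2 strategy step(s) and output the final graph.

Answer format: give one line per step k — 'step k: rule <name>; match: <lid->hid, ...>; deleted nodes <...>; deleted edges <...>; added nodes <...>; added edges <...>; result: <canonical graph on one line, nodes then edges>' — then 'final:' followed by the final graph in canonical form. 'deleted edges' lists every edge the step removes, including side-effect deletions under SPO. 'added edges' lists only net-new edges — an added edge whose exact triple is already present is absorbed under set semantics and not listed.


step 1: rule r1; match: 0->11, 1->3, 2->5, 3->6; deleted nodes 11; deleted edges (11,3,c); (11,5,c); (11,6,c); added nodes 15, 16, 17, 18, 19, 20, 21; added edges (18,3,c); (18,15,c); (18,17,c); (19,5,c); (19,15,c); (19,16,c); (20,6,c); (20,16,c); (20,17,c); (21,15,c); (21,16,c); (21,17,c); result: nodes: 0:vx, 3:vx, 5:vx, 6:vx, 8:vx, 9:vx, 10:vx, 14:tri, 15:vx, 16:vx, 17:vx, 18:tri, 19:tri, 20:tri, 21:tri edges: (14,0,ck); (14,6,c); (14,8,c); (14,9,c); (18,3,c); (18,15,c); (18,17,c); (19,5,c); (19,15,c); (19,16,c); (20,6,c); (20,16,c); (20,17,c); (21,15,c); (21,16,c); (21,17,c)
step 2: rule r1; match: 0->14, 1->6, 2->8, 3->9; deleted nodes 14; deleted edges (14,0,ck); (14,6,c); (14,8,c); (14,9,c); added nodes 22, 23, 24, 25, 26, 27, 28; added edges (25,6,c); (25,22,c); (25,24,c); (26,8,c); (26,22,c); (26,23,c); (27,9,c); (27,23,c); (27,24,c); (28,22,c); (28,23,c); (28,24,c); result: nodes: 0:vx, 3:vx, 5:vx, 6:vx, 8:vx, 9:vx, 10:vx, 15:vx, 16:vx, 17:vx, 18:tri, 19:tri, 20:tri, 21:tri, 22:vx, 23:vx, 24:vx, 25:tri, 26:tri, 27:tri, 28:tri edges: (18,3,c); (18,15,c); (18,17,c); (19,5,c); (19,15,c); (19,16,c); (20,6,c); (20,16,c); (20,17,c); (21,15,c); (21,16,c); (21,17,c); (25,6,c); (25,22,c); (25,24,c); (26,8,c); (26,22,c); (26,23,c); (27,9,c); (27,23,c); (27,24,c); (28,22,c); (28,23,c); (28,24,c)
final:
nodes: 0:vx, 3:vx, 5:vx, 6:vx, 8:vx, 9:vx, 10:vx, 15:vx, 16:vx, 17:vx, 18:tri, 19:tri, 20:tri, 21:tri, 22:vx, 23:vx, 24:vx, 25:tri, 26:tri, 27:tri, 28:tri
edges: (18,3,c); (18,15,c); (18,17,c); (19,5,c); (19,15,c); (19,16,c); (20,6,c); (20,16,c); (20,17,c); (21,15,c); (21,16,c); (21,17,c); (25,6,c); (25,22,c); (25,24,c); (26,8,c); (26,22,c); (26,23,c); (27,9,c); (27,23,c); (27,24,c); (28,22,c); (28,23,c); (28,24,c)


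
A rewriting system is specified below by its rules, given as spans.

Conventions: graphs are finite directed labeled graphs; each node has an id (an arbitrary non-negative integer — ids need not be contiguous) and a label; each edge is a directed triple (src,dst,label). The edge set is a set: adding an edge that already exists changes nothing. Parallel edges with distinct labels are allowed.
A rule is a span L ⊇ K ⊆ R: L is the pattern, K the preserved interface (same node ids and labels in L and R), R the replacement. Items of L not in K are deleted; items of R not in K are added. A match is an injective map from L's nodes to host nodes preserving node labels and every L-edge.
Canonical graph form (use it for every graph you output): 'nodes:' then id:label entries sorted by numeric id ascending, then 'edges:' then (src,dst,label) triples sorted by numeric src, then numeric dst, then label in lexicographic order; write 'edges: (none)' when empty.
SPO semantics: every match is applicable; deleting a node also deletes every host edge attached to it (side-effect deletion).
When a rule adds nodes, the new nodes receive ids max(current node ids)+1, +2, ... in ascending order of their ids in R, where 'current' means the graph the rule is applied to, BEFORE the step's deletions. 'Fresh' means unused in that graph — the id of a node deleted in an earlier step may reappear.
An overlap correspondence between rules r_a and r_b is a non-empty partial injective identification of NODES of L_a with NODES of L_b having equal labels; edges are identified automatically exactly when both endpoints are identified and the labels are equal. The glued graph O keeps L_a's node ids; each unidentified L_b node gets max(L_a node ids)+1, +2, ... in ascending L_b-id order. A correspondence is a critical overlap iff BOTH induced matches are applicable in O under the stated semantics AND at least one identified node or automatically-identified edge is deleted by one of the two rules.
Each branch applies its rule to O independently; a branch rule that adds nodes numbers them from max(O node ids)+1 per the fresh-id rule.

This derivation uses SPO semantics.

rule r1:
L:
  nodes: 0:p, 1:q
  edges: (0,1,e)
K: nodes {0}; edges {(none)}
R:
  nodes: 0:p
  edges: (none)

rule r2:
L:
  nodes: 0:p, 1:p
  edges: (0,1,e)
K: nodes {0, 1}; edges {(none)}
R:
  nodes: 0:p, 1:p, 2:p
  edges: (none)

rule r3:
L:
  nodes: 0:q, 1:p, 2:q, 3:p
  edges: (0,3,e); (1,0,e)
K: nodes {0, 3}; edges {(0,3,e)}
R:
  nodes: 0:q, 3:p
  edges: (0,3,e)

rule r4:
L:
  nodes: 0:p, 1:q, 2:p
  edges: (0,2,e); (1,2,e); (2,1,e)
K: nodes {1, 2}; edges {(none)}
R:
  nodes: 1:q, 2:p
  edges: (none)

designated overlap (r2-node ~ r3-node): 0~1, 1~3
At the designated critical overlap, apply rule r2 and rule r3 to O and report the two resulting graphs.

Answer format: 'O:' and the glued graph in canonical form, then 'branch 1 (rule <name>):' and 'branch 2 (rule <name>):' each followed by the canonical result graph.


O:
nodes: 0:p, 1:p, 2:q, 3:q
edges: (0,1,e); (0,2,e); (2,1,e)
branch 1 (rule r2):
nodes: 0:p, 1:p, 2:q, 3:q, 4:p
edges: (0,2,e); (2,1,e)
branch 2 (rule r3):
nodes: 1:p, 2:q
edges: (2,1,e)


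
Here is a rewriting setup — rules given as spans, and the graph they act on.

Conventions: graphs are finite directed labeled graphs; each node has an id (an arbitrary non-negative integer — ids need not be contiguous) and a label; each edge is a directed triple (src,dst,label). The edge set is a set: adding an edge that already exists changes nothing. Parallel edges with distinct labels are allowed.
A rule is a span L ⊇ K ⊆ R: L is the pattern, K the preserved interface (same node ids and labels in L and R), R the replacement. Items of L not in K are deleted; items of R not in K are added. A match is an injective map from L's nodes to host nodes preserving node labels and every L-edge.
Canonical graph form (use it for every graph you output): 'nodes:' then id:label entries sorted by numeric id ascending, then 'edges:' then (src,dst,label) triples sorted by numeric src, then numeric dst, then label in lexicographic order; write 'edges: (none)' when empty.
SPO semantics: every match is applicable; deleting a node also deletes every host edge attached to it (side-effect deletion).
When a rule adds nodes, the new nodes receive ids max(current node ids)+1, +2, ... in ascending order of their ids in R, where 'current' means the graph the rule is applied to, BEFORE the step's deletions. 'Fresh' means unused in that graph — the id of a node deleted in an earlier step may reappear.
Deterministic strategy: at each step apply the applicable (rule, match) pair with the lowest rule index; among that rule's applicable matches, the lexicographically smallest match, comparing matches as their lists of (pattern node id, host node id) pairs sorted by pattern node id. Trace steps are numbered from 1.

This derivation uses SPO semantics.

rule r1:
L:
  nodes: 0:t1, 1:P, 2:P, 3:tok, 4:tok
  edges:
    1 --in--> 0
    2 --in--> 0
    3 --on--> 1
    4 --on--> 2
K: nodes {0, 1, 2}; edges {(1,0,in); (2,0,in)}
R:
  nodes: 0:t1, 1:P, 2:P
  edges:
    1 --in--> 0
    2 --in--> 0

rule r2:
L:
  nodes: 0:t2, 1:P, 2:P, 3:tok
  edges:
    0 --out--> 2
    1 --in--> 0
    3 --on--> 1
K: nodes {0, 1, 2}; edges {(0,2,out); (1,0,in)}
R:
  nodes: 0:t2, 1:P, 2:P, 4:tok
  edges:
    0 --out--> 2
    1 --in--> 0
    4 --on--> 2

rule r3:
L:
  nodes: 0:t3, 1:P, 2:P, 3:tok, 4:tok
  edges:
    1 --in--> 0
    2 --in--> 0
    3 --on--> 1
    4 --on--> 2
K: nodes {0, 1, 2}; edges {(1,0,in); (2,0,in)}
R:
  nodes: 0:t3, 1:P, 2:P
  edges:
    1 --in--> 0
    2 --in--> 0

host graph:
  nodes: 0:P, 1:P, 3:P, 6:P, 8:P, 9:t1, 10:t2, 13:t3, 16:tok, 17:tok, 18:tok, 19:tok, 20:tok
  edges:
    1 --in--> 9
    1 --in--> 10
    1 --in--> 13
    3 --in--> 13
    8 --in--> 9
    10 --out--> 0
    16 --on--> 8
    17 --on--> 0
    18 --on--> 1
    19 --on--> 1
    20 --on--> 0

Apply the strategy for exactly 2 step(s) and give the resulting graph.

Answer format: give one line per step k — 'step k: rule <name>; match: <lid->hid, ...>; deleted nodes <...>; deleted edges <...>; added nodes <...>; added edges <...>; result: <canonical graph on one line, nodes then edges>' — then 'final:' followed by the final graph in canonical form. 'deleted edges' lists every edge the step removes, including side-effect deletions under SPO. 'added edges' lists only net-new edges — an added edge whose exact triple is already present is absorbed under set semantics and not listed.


step 1: rule r1; match: 0->9, 1->1, 2->8, 3->18, 4->16; deleted nodes 16, 18; deleted edges (16,8,on); (18,1,on); added nodes (none); added edges (none); result: nodes: 0:P, 1:P, 3:P, 6:P, 8:P, 9:t1, 10:t2, 13:t3, 17:tok, 19:tok, 20:tok edges: (1,9,in); (1,10,in); (1,13,in); (3,13,in); (8,9,in); (10,0,out); (17,0,on); (19,1,on); (20,0,on)
step 2: rule r2; match: 0->10, 1->1, 2->0, 3->19; deleted nodes 19; deleted edges (19,1,on); added nodes 21; added edges (21,0,on); result: nodes: 0:P, 1:P, 3:P, 6:P, 8:P, 9:t1, 10:t2, 13:t3, 17:tok, 20:tok, 21:tok edges: (1,9,in); (1,10,in); (1,13,in); (3,13,in); (8,9,in); (10,0,out); (17,0,on); (20,0,on); (21,0,on)
final:
nodes: 0:P, 1:P, 3:P, 6:P, 8:P, 9:t1, 10:t2, 13:t3, 17:tok, 20:tok, 21:tok
edges: (1,9,in); (1,10,in); (1,13,in); (3,13,in); (8,9,in); (10,0,out); (17,0,on); (20,0,on); (21,0,on)


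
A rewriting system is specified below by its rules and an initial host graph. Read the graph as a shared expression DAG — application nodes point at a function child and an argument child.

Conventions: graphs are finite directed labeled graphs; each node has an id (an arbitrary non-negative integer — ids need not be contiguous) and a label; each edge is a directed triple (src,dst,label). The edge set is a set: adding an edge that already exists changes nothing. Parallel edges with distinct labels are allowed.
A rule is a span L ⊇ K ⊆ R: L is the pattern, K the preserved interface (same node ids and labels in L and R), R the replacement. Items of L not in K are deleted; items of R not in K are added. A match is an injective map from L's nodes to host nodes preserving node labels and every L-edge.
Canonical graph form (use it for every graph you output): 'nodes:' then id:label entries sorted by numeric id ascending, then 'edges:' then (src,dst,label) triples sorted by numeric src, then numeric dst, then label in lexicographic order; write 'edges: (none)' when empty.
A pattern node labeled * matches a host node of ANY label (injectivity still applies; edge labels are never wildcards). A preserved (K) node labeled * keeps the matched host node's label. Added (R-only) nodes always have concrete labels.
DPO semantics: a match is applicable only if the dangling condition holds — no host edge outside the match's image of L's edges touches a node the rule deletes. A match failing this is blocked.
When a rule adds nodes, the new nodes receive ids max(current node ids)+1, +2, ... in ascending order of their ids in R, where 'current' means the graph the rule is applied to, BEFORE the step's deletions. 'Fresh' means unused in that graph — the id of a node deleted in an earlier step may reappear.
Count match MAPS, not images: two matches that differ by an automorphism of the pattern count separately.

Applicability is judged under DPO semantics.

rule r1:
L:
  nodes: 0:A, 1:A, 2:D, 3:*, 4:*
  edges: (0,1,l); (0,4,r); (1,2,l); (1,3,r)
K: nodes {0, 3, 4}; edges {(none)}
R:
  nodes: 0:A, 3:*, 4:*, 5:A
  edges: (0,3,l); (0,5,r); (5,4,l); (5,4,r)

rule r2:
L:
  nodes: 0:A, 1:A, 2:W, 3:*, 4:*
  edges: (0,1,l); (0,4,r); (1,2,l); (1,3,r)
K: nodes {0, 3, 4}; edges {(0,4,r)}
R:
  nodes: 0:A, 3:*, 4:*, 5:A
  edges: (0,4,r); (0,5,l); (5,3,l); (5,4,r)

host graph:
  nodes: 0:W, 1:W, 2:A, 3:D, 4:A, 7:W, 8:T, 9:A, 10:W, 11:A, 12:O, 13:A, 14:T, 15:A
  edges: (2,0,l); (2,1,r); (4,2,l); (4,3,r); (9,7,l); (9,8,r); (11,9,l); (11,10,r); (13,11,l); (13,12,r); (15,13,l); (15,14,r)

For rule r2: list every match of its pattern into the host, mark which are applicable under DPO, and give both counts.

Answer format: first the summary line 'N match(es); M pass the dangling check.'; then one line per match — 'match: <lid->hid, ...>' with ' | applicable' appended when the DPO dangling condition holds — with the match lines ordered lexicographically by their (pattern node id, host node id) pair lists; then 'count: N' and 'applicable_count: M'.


2 match(es); 2 pass the dangling check.
match: 0->4, 1->2, 2->0, 3->1, 4->3 | applicable
match: 0->11, 1->9, 2->7, 3->8, 4->10 | applicable
count: 2
applicable_count: 2


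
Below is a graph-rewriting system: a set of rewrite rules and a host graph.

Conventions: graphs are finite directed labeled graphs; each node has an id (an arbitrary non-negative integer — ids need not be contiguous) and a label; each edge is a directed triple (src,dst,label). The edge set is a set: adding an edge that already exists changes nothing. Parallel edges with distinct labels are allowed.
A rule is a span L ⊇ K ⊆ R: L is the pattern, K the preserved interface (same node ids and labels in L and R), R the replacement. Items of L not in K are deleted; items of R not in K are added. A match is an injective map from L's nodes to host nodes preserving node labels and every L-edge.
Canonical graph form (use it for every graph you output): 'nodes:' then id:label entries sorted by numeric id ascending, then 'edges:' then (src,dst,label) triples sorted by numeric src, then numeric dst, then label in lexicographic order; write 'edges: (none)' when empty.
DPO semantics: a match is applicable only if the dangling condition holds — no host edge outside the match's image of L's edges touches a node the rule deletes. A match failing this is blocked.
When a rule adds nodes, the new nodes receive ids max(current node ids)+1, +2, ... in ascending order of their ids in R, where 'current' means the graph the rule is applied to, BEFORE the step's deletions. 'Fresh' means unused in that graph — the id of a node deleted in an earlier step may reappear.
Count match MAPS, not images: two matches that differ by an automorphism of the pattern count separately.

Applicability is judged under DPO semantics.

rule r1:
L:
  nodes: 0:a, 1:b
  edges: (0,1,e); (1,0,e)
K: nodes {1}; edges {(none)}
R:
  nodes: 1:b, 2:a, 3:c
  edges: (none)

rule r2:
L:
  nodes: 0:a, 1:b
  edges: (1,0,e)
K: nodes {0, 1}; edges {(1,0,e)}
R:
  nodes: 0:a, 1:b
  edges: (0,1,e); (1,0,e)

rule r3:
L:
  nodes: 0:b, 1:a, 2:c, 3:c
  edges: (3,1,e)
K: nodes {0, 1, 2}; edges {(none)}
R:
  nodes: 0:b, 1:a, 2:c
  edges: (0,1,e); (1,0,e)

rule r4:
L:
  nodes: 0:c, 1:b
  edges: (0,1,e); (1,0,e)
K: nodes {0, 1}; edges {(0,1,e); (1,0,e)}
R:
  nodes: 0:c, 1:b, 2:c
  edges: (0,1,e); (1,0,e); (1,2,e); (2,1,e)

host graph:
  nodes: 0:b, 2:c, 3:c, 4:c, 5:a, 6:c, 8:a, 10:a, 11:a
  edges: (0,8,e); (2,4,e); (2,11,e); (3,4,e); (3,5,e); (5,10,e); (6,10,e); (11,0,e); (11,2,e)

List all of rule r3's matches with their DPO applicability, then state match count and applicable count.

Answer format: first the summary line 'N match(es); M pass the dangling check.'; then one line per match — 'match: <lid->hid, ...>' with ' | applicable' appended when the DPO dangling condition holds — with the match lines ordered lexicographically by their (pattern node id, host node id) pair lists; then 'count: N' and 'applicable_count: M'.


9 match(es); 3 pass the dangling check.
match: 0->0, 1->5, 2->2, 3->3
match: 0->0, 1->5, 2->4, 3->3
match: 0->0, 1->5, 2->6, 3->3
match: 0->0, 1->10, 2->2, 3->6 | applicable
match: 0->0, 1->10, 2->3, 3->6 | applicable
match: 0->0, 1->10, 2->4, 3->6 | applicable
match: 0->0, 1->11, 2->3, 3->2
match: 0->0, 1->11, 2->4, 3->2
match: 0->0, 1->11, 2->6, 3->2
count: 9
applicable_count: 3


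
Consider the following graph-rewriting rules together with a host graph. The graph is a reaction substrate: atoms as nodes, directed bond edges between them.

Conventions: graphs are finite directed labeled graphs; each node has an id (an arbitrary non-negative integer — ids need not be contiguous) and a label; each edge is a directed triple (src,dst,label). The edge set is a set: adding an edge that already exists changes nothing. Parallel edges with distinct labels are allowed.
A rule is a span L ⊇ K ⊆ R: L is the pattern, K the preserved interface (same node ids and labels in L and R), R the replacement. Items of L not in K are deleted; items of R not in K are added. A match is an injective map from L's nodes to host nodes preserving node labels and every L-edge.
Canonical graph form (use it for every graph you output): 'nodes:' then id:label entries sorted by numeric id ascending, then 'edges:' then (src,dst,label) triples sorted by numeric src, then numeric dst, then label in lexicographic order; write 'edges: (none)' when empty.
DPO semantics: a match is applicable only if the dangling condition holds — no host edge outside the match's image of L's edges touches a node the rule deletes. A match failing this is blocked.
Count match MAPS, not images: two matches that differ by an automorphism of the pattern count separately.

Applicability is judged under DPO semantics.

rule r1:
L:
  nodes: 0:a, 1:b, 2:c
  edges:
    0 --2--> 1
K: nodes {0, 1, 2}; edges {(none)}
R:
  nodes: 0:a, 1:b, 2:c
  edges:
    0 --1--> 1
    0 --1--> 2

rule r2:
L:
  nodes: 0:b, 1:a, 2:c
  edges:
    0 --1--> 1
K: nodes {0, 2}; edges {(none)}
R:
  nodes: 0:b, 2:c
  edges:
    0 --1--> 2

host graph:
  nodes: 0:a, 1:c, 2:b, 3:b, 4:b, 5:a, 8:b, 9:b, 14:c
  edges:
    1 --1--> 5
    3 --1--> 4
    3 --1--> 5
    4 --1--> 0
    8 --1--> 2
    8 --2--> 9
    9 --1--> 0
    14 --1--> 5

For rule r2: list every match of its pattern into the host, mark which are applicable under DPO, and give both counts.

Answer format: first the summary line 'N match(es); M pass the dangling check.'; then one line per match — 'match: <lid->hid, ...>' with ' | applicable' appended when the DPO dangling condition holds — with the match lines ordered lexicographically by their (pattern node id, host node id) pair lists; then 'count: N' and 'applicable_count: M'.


6 match(es); 0 pass the dangling check.
match: 0->3, 1->5, 2->1
match: 0->3, 1->5, 2->14
match: 0->4, 1->0, 2->1
match: 0->4, 1->0, 2->14
match: 0->9, 1->0, 2->1
match: 0->9, 1->0, 2->14
count: 6
applicable_count: 0


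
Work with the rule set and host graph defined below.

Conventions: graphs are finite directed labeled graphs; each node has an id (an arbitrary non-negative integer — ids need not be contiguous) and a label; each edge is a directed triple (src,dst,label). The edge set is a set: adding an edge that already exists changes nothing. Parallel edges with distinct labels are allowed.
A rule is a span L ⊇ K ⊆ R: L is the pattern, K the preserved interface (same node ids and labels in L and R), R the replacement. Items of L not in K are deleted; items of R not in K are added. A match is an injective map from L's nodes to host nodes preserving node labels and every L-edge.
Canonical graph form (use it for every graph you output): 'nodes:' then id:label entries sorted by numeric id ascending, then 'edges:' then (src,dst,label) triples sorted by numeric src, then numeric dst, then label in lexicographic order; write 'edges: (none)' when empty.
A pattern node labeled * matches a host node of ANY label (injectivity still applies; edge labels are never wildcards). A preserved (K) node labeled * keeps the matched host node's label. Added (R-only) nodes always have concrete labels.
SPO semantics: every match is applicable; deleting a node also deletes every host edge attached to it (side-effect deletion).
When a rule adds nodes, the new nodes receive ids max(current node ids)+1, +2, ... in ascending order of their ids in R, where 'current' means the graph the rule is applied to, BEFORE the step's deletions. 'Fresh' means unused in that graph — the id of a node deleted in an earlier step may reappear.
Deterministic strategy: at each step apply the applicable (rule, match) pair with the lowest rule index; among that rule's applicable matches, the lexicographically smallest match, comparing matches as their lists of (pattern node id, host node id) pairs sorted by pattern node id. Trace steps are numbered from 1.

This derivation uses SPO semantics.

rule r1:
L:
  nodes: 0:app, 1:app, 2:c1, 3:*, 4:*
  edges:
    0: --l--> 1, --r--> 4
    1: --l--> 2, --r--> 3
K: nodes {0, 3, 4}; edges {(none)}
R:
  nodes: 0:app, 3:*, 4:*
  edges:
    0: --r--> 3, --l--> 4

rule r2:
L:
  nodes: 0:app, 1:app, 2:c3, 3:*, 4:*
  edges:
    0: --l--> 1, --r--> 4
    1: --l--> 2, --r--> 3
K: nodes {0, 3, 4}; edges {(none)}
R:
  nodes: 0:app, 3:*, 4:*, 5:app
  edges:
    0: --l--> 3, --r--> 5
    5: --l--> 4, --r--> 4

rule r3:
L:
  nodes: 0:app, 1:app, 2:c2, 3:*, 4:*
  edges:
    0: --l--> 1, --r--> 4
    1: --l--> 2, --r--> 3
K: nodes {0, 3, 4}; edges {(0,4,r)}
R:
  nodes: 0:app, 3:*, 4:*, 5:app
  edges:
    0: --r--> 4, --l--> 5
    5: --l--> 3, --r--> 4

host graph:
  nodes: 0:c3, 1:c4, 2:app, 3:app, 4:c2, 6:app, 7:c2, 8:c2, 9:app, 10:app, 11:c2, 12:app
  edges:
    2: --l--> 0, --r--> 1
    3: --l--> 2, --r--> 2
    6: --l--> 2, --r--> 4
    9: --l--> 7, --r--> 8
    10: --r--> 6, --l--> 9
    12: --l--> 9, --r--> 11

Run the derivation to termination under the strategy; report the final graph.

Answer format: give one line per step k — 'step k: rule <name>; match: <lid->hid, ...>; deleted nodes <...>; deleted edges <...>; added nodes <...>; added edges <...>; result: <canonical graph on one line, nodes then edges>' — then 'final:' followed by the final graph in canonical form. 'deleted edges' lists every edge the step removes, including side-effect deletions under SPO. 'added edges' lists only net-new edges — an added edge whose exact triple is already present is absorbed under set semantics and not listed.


step 1: rule r2; match: 0->6, 1->2, 2->0, 3->1, 4->4; deleted nodes 0, 2; deleted edges (2,0,l); (2,1,r); (3,2,l); (3,2,r); (6,2,l); (6,4,r); added nodes 13; added edges (6,1,l); (6,13,r); (13,4,l); (13,4,r); result: nodes: 1:c4, 3:app, 4:c2, 6:app, 7:c2, 8:c2, 9:app, 10:app, 11:c2, 12:app, 13:app edges: (6,1,l); (6,13,r); (9,7,l); (9,8,r); (10,6,r); (10,9,l); (12,9,l); (12,11,r); (13,4,l); (13,4,r)
step 2: rule r3; match: 0->10, 1->9, 2->7, 3->8, 4->6; deleted nodes 7, 9; deleted edges (9,7,l); (9,8,r); (10,9,l); (12,9,l); added nodes 14; added edges (10,14,l); (14,6,r); (14,8,l); result: nodes: 1:c4, 3:app, 4:c2, 6:app, 8:c2, 10:app, 11:c2, 12:app, 13:app, 14:app edges: (6,1,l); (6,13,r); (10,6,r); (10,14,l); (12,11,r); (13,4,l); (13,4,r); (14,6,r); (14,8,l)
final:
nodes: 1:c4, 3:app, 4:c2, 6:app, 8:c2, 10:app, 11:c2, 12:app, 13:app, 14:app
edges: (6,1,l); (6,13,r); (10,6,r); (10,14,l); (12,11,r); (13,4,l); (13,4,r); (14,6,r); (14,8,l)
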